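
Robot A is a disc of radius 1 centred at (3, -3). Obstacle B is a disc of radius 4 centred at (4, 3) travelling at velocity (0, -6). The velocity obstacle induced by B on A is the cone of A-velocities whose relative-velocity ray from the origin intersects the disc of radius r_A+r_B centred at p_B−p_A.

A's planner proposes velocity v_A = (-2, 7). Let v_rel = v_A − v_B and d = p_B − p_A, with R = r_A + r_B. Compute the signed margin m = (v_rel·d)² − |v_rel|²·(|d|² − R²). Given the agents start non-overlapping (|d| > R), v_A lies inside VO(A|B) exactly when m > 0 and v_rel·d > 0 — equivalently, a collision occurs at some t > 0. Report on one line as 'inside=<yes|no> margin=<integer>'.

d = (1, 6),  |d|² = 37;  R = 1+4 = 5,  c = 37−5² = 12
v_rel = (-2, 13),  |v_rel|² = 173;  v_rel·d = (-2)·(1) + (13)·(6) = 76
173·t² − 152·t + 12 = 0  ⇒  m = 76² − 173·12 = 3700
m = 3700 > 0,  v_rel·d = 76 > 0  ⇒  inside

inside=yes margin=3700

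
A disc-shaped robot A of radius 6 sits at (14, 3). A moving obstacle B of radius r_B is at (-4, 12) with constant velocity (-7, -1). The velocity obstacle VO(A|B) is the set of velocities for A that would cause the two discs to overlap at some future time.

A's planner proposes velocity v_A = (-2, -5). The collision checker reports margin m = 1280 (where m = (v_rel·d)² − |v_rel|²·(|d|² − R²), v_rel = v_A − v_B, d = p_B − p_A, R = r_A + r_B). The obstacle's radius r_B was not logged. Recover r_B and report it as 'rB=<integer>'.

m = 1280
d = (-18, 9);  v_rel = (5, -4),  |v_rel|² = 41
v_rel×d = (5)·(9) − (-4)·(-18) = -27
since m = R²·41 − (-27)²:  R² = (729 + 1280) / 41 = 49
R = √49 = 7  ⇒  r_B = 7 − 6 = 1

rB=1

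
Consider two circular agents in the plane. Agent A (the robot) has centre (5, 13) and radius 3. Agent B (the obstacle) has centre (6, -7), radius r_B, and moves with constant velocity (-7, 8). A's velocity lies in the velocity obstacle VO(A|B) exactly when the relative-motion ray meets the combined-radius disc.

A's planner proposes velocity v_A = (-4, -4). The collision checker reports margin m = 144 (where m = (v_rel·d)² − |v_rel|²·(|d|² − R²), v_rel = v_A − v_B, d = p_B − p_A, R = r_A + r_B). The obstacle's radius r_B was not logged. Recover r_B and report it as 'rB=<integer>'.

m = 144
d = (1, -20);  v_rel = (3, -12),  |v_rel|² = 153
v_rel×d = (3)·(-20) − (-12)·(1) = -48
since m = R²·153 − (-48)²:  R² = (2304 + 144) / 153 = 16
R = √16 = 4  ⇒  r_B = 4 − 3 = 1

rB=1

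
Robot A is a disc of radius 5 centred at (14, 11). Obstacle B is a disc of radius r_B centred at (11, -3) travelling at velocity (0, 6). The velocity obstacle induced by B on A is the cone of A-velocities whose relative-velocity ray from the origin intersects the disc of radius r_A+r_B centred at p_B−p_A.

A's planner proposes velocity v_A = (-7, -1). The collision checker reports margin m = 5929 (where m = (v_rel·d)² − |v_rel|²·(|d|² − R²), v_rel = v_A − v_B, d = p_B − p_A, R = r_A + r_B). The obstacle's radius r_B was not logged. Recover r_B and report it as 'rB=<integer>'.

m = 5929
d = (-3, -14);  v_rel = (-7, -7),  |v_rel|² = 98
v_rel×d = (-7)·(-14) − (-7)·(-3) = 77
since m = R²·98 − 77²:  R² = (5929 + 5929) / 98 = 121
R = √121 = 11  ⇒  r_B = 11 − 5 = 6

rB=6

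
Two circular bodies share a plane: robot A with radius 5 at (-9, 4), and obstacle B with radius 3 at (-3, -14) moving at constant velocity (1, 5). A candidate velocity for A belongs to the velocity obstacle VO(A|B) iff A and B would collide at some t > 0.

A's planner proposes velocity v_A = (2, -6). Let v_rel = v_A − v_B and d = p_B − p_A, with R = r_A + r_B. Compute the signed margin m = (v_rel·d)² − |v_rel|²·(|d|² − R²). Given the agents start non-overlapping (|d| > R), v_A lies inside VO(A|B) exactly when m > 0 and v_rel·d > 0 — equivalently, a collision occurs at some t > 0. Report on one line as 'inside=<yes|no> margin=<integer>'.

d = (6, -18),  |d|² = 360;  R = 5+3 = 8,  c = 360−8² = 296
v_rel = (1, -11),  |v_rel|² = 122;  v_rel·d = (1)·(6) + (-11)·(-18) = 204
122·t² − 408·t + 296 = 0  ⇒  m = 204² − 122·296 = 5504
m = 5504 > 0,  v_rel·d = 204 > 0  ⇒  inside

inside=yes margin=5504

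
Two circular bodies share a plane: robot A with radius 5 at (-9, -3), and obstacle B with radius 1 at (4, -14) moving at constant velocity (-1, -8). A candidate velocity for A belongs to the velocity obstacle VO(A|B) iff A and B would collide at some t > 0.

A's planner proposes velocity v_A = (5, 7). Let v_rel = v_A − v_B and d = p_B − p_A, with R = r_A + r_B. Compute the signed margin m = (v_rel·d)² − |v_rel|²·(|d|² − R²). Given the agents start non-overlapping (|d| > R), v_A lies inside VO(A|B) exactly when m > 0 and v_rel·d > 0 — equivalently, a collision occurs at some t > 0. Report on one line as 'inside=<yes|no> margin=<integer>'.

d = (13, -11),  |d|² = 290;  R = 5+1 = 6,  c = 290−6² = 254
v_rel = (6, 15),  |v_rel|² = 261;  v_rel·d = (6)·(13) + (15)·(-11) = -87
261·t² + 174·t + 254 = 0  ⇒  m = (-87)² − 261·254 = -58725
m = -58725 < 0,  v_rel·d = -87 < 0  ⇒  outside

inside=no margin=-58725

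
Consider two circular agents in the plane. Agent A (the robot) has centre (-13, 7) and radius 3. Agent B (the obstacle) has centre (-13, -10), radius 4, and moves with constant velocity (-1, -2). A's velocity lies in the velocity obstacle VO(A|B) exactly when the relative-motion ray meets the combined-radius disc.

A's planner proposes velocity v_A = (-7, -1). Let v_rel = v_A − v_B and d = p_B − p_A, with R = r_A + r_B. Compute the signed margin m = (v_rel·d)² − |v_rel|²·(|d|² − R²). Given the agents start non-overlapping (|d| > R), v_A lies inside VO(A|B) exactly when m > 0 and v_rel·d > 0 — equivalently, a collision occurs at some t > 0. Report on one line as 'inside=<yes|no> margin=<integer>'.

d = (0, -17),  |d|² = 289;  R = 3+4 = 7,  c = 289−7² = 240
v_rel = (-6, 1),  |v_rel|² = 37;  v_rel·d = (-6)·(0) + (1)·(-17) = -17
37·t² + 34·t + 240 = 0  ⇒  m = (-17)² − 37·240 = -8591
m = -8591 < 0,  v_rel·d = -17 < 0  ⇒  outside

inside=no margin=-8591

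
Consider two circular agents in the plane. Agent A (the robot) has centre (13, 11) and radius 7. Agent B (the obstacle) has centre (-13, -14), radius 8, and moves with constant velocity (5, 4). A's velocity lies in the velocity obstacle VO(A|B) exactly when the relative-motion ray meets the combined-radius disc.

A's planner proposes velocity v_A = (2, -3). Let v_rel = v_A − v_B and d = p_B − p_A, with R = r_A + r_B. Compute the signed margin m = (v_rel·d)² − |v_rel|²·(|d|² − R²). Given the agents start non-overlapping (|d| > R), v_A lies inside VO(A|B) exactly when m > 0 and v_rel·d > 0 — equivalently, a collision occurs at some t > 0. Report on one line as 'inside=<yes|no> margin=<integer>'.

d = (-26, -25),  |d|² = 1301;  R = 7+8 = 15,  c = 1301−15² = 1076
v_rel = (-3, -7),  |v_rel|² = 58;  v_rel·d = (-3)·(-26) + (-7)·(-25) = 253
58·t² − 506·t + 1076 = 0  ⇒  m = 253² − 58·1076 = 1601
m = 1601 > 0,  v_rel·d = 253 > 0  ⇒  inside

inside=yes margin=1601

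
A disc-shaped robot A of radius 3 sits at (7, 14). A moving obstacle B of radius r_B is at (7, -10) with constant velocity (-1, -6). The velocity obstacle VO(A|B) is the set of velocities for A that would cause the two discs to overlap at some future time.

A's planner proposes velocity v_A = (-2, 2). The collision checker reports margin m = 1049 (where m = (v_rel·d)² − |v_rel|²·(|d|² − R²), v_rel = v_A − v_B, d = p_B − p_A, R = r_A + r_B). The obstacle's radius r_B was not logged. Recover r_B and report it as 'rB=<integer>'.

m = 1049
d = (0, -24);  v_rel = (-1, 8),  |v_rel|² = 65
v_rel×d = (-1)·(-24) − (8)·(0) = 24
since m = R²·65 − 24²:  R² = (576 + 1049) / 65 = 25
R = √25 = 5  ⇒  r_B = 5 − 3 = 2

rB=2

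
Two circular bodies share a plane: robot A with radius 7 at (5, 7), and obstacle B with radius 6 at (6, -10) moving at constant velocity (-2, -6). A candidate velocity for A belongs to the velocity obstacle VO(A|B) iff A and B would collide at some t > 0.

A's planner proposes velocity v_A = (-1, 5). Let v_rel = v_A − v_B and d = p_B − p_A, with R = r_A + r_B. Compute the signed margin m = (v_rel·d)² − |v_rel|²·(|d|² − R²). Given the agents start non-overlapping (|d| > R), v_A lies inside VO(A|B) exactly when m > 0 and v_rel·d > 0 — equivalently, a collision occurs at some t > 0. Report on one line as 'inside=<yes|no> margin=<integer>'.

d = (1, -17),  |d|² = 290;  R = 7+6 = 13,  c = 290−13² = 121
v_rel = (1, 11),  |v_rel|² = 122;  v_rel·d = (1)·(1) + (11)·(-17) = -186
122·t² + 372·t + 121 = 0  ⇒  m = (-186)² − 122·121 = 19834
m = 19834 > 0,  v_rel·d = -186 < 0  ⇒  outside

inside=no margin=19834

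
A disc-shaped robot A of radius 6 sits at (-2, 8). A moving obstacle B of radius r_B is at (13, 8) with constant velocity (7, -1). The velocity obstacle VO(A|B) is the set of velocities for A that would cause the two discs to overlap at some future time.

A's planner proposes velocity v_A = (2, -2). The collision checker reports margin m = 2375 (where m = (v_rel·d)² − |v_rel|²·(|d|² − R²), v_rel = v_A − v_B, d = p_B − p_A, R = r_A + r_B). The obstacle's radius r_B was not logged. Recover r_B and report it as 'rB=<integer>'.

m = 2375
d = (15, 0);  v_rel = (-5, -1),  |v_rel|² = 26
v_rel×d = (-5)·(0) − (-1)·(15) = 15
since m = R²·26 − 15²:  R² = (225 + 2375) / 26 = 100
R = √100 = 10  ⇒  r_B = 10 − 6 = 4

rB=4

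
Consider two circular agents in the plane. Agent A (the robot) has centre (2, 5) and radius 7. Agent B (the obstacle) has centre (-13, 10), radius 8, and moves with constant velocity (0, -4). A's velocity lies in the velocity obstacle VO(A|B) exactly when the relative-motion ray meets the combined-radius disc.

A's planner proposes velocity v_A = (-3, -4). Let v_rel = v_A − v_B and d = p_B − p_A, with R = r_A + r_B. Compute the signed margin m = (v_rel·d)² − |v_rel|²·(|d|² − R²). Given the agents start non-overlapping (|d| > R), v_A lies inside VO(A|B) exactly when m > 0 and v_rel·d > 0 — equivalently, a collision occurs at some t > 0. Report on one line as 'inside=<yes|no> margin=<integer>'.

d = (-15, 5),  |d|² = 250;  R = 7+8 = 15,  c = 250−15² = 25
v_rel = (-3, 0),  |v_rel|² = 9;  v_rel·d = (-3)·(-15) + (0)·(5) = 45
9·t² − 90·t + 25 = 0  ⇒  m = 45² − 9·25 = 1800
m = 1800 > 0,  v_rel·d = 45 > 0  ⇒  inside

inside=yes margin=1800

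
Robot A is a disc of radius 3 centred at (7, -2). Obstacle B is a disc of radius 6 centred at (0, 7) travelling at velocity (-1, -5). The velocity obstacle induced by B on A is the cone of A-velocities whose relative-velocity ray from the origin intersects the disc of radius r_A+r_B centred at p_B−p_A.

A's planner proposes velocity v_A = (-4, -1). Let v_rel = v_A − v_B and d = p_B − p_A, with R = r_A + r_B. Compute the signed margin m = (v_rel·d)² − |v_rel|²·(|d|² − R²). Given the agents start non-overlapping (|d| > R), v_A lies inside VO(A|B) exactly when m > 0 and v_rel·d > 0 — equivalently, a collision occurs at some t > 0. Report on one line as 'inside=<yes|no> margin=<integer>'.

d = (-7, 9),  |d|² = 130;  R = 3+6 = 9,  c = 130−9² = 49
v_rel = (-3, 4),  |v_rel|² = 25;  v_rel·d = (-3)·(-7) + (4)·(9) = 57
25·t² − 114·t + 49 = 0  ⇒  m = 57² − 25·49 = 2024
m = 2024 > 0,  v_rel·d = 57 > 0  ⇒  inside

inside=yes margin=2024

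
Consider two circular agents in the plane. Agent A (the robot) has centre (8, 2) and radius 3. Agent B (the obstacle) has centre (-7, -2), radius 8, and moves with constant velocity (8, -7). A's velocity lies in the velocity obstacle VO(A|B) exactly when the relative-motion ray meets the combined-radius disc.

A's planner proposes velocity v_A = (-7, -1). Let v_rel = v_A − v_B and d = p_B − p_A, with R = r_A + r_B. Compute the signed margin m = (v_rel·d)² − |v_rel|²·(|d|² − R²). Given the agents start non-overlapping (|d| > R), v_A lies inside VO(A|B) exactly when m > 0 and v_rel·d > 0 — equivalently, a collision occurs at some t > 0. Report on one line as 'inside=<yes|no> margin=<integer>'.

d = (-15, -4),  |d|² = 241;  R = 3+8 = 11,  c = 241−11² = 120
v_rel = (-15, 6),  |v_rel|² = 261;  v_rel·d = (-15)·(-15) + (6)·(-4) = 201
261·t² − 402·t + 120 = 0  ⇒  m = 201² − 261·120 = 9081
m = 9081 > 0,  v_rel·d = 201 > 0  ⇒  inside

inside=yes margin=9081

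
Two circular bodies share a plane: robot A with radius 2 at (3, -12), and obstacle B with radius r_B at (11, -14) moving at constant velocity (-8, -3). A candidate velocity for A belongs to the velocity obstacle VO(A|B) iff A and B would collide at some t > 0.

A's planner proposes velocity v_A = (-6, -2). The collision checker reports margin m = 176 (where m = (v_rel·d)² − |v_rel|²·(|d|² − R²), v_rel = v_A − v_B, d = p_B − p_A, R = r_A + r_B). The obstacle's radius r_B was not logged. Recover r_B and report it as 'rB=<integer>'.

m = 176
d = (8, -2);  v_rel = (2, 1),  |v_rel|² = 5
v_rel×d = (2)·(-2) − (1)·(8) = -12
since m = R²·5 − (-12)²:  R² = (144 + 176) / 5 = 64
R = √64 = 8  ⇒  r_B = 8 − 2 = 6

rB=6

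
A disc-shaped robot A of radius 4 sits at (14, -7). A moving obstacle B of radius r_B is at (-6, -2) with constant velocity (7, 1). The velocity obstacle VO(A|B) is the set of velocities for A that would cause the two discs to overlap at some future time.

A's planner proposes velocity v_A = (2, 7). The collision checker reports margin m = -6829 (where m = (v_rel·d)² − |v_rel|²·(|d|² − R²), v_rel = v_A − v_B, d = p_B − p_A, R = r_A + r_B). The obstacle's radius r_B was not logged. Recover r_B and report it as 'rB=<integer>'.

m = -6829
d = (-20, 5);  v_rel = (-5, 6),  |v_rel|² = 61
v_rel×d = (-5)·(5) − (6)·(-20) = 95
since m = R²·61 − 95²:  R² = (9025 + -6829) / 61 = 36
R = √36 = 6  ⇒  r_B = 6 − 4 = 2

rB=2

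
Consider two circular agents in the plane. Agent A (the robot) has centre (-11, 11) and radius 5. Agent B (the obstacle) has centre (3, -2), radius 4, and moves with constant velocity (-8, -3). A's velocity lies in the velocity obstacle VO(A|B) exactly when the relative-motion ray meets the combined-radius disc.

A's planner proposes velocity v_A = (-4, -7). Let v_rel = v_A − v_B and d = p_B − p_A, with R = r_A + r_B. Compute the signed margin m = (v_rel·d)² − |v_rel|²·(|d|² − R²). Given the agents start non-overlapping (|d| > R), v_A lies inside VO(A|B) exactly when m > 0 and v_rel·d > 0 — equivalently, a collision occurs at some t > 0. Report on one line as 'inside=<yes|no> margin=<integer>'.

d = (14, -13),  |d|² = 365;  R = 5+4 = 9,  c = 365−9² = 284
v_rel = (4, -4),  |v_rel|² = 32;  v_rel·d = (4)·(14) + (-4)·(-13) = 108
32·t² − 216·t + 284 = 0  ⇒  m = 108² − 32·284 = 2576
m = 2576 > 0,  v_rel·d = 108 > 0  ⇒  inside

inside=yes margin=2576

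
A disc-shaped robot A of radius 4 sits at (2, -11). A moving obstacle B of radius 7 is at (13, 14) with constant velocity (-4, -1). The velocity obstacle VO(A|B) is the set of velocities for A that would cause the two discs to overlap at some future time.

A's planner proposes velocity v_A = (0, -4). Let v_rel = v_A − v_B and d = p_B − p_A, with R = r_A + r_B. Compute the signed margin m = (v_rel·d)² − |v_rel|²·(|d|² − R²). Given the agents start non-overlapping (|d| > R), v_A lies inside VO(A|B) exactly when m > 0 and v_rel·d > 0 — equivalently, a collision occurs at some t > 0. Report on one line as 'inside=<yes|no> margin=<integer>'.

d = (11, 25),  |d|² = 746;  R = 4+7 = 11,  c = 746−11² = 625
v_rel = (4, -3),  |v_rel|² = 25;  v_rel·d = (4)·(11) + (-3)·(25) = -31
25·t² + 62·t + 625 = 0  ⇒  m = (-31)² − 25·625 = -14664
m = -14664 < 0,  v_rel·d = -31 < 0  ⇒  outside

inside=no margin=-14664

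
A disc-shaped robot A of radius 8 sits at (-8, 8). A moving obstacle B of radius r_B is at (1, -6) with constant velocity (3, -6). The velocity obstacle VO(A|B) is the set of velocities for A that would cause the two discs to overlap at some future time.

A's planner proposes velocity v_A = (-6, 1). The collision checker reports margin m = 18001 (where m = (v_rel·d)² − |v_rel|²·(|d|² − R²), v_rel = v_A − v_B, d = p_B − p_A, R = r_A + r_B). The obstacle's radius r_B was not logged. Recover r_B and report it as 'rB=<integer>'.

m = 18001
d = (9, -14);  v_rel = (-9, 7),  |v_rel|² = 130
v_rel×d = (-9)·(-14) − (7)·(9) = 63
since m = R²·130 − 63²:  R² = (3969 + 18001) / 130 = 169
R = √169 = 13  ⇒  r_B = 13 − 8 = 5

rB=5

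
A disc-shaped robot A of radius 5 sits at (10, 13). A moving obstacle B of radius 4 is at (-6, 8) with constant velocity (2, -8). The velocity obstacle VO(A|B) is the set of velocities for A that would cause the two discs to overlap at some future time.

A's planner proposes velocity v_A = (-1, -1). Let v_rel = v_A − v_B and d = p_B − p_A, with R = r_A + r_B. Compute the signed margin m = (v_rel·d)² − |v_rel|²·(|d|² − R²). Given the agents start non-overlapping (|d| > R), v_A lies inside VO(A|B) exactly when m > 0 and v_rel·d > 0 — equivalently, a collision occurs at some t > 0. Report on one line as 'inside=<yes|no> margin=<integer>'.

d = (-16, -5),  |d|² = 281;  R = 5+4 = 9,  c = 281−9² = 200
v_rel = (-3, 7),  |v_rel|² = 58;  v_rel·d = (-3)·(-16) + (7)·(-5) = 13
58·t² − 26·t + 200 = 0  ⇒  m = 13² − 58·200 = -11431
m = -11431 < 0,  v_rel·d = 13 > 0  ⇒  outside

inside=no margin=-11431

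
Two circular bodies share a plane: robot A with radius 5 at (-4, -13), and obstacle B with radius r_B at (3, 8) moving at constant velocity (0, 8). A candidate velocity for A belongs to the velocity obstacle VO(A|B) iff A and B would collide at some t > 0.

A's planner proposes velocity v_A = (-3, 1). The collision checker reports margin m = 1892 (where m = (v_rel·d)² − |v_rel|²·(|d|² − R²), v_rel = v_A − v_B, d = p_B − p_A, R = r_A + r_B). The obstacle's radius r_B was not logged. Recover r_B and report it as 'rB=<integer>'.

m = 1892
d = (7, 21);  v_rel = (-3, -7),  |v_rel|² = 58
v_rel×d = (-3)·(21) − (-7)·(7) = -14
since m = R²·58 − (-14)²:  R² = (196 + 1892) / 58 = 36
R = √36 = 6  ⇒  r_B = 6 − 5 = 1

rB=1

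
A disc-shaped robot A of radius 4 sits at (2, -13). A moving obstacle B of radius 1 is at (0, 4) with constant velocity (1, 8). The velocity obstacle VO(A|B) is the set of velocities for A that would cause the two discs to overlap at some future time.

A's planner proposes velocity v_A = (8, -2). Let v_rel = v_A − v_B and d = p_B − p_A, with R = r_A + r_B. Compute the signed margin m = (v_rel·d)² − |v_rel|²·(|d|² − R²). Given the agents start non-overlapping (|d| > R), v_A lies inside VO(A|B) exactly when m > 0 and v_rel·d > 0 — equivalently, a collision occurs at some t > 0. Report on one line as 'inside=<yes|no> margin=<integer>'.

d = (-2, 17),  |d|² = 293;  R = 4+1 = 5,  c = 293−5² = 268
v_rel = (7, -10),  |v_rel|² = 149;  v_rel·d = (7)·(-2) + (-10)·(17) = -184
149·t² + 368·t + 268 = 0  ⇒  m = (-184)² − 149·268 = -6076
m = -6076 < 0,  v_rel·d = -184 < 0  ⇒  outside

inside=no margin=-6076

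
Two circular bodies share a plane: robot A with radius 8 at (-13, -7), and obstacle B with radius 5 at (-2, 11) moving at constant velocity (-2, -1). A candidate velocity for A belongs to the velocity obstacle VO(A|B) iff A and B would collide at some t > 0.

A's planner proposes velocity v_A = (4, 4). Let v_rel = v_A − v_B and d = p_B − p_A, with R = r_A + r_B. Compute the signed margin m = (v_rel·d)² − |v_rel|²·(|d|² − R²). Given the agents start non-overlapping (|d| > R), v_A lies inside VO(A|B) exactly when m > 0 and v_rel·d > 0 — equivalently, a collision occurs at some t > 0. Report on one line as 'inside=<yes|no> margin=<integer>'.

d = (11, 18),  |d|² = 445;  R = 8+5 = 13,  c = 445−13² = 276
v_rel = (6, 5),  |v_rel|² = 61;  v_rel·d = (6)·(11) + (5)·(18) = 156
61·t² − 312·t + 276 = 0  ⇒  m = 156² − 61·276 = 7500
m = 7500 > 0,  v_rel·d = 156 > 0  ⇒  inside

inside=yes margin=7500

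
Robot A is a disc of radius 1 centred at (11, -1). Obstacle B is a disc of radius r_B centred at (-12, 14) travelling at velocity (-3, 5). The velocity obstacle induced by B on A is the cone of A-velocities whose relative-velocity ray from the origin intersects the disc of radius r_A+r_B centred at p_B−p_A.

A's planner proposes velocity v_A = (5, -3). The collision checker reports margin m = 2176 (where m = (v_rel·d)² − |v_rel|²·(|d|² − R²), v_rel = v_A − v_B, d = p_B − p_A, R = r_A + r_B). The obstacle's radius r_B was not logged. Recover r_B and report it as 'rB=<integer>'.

m = 2176
d = (-23, 15);  v_rel = (8, -8),  |v_rel|² = 128
v_rel×d = (8)·(15) − (-8)·(-23) = -64
since m = R²·128 − (-64)²:  R² = (4096 + 2176) / 128 = 49
R = √49 = 7  ⇒  r_B = 7 − 1 = 6

rB=6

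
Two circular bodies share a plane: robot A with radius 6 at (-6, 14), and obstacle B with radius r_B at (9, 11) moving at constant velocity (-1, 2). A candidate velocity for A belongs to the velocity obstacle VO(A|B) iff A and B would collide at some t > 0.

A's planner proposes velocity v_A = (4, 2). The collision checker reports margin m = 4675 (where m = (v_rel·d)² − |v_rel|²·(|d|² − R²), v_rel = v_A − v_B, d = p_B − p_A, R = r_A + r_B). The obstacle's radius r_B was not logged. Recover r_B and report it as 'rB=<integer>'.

m = 4675
d = (15, -3);  v_rel = (5, 0),  |v_rel|² = 25
v_rel×d = (5)·(-3) − (0)·(15) = -15
since m = R²·25 − (-15)²:  R² = (225 + 4675) / 25 = 196
R = √196 = 14  ⇒  r_B = 14 − 6 = 8

rB=8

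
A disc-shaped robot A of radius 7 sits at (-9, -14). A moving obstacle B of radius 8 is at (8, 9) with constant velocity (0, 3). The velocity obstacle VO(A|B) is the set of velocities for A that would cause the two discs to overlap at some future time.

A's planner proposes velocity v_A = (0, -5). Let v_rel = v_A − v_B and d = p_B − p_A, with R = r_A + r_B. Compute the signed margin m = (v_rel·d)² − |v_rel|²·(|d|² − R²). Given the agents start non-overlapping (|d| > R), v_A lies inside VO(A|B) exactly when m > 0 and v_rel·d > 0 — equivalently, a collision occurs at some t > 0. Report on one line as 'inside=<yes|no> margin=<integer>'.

d = (17, 23),  |d|² = 818;  R = 7+8 = 15,  c = 818−15² = 593
v_rel = (0, -8),  |v_rel|² = 64;  v_rel·d = (0)·(17) + (-8)·(23) = -184
64·t² + 368·t + 593 = 0  ⇒  m = (-184)² − 64·593 = -4096
m = -4096 < 0,  v_rel·d = -184 < 0  ⇒  outside

inside=no margin=-4096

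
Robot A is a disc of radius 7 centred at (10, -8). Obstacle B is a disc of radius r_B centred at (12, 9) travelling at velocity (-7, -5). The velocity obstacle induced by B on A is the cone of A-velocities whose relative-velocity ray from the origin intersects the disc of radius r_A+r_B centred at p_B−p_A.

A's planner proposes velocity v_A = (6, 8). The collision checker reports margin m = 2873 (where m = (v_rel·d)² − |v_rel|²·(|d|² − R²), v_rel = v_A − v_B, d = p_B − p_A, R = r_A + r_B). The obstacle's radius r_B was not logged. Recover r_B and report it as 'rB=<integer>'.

m = 2873
d = (2, 17);  v_rel = (13, 13),  |v_rel|² = 338
v_rel×d = (13)·(17) − (13)·(2) = 195
since m = R²·338 − 195²:  R² = (38025 + 2873) / 338 = 121
R = √121 = 11  ⇒  r_B = 11 − 7 = 4

rB=4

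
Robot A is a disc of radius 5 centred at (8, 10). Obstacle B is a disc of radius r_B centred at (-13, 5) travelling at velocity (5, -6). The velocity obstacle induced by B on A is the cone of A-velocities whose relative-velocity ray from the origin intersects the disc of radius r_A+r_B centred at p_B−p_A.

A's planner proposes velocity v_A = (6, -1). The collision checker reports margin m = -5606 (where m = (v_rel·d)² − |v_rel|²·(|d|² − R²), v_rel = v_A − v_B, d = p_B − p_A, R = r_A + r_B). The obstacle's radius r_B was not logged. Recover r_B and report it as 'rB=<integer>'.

m = -5606
d = (-21, -5);  v_rel = (1, 5),  |v_rel|² = 26
v_rel×d = (1)·(-5) − (5)·(-21) = 100
since m = R²·26 − 100²:  R² = (10000 + -5606) / 26 = 169
R = √169 = 13  ⇒  r_B = 13 − 5 = 8

rB=8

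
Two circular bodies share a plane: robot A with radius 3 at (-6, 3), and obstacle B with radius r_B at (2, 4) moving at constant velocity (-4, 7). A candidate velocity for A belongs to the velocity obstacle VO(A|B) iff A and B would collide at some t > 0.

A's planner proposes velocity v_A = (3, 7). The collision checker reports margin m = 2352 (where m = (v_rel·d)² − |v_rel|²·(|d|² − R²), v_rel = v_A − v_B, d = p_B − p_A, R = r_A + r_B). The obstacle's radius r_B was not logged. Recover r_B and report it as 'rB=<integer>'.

m = 2352
d = (8, 1);  v_rel = (7, 0),  |v_rel|² = 49
v_rel×d = (7)·(1) − (0)·(8) = 7
since m = R²·49 − 7²:  R² = (49 + 2352) / 49 = 49
R = √49 = 7  ⇒  r_B = 7 − 3 = 4

rB=4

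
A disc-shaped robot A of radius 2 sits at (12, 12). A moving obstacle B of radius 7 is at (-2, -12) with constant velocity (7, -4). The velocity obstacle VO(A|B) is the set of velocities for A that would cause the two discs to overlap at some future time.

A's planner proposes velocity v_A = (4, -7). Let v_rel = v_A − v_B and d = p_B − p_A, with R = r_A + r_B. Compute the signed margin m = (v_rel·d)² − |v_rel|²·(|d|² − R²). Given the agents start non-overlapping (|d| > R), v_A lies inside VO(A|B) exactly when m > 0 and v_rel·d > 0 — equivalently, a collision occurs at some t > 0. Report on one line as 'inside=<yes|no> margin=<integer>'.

d = (-14, -24),  |d|² = 772;  R = 2+7 = 9,  c = 772−9² = 691
v_rel = (-3, -3),  |v_rel|² = 18;  v_rel·d = (-3)·(-14) + (-3)·(-24) = 114
18·t² − 228·t + 691 = 0  ⇒  m = 114² − 18·691 = 558
m = 558 > 0,  v_rel·d = 114 > 0  ⇒  inside

inside=yes margin=558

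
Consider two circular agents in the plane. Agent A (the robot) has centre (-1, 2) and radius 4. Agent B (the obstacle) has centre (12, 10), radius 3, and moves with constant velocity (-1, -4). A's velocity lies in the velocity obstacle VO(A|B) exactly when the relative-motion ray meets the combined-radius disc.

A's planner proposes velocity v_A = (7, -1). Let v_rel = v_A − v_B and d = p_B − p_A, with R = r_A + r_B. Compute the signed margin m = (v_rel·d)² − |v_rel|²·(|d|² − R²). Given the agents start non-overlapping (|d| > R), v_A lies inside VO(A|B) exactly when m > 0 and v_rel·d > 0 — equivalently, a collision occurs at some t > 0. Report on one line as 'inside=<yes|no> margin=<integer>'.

d = (13, 8),  |d|² = 233;  R = 4+3 = 7,  c = 233−7² = 184
v_rel = (8, 3),  |v_rel|² = 73;  v_rel·d = (8)·(13) + (3)·(8) = 128
73·t² − 256·t + 184 = 0  ⇒  m = 128² − 73·184 = 2952
m = 2952 > 0,  v_rel·d = 128 > 0  ⇒  inside

inside=yes margin=2952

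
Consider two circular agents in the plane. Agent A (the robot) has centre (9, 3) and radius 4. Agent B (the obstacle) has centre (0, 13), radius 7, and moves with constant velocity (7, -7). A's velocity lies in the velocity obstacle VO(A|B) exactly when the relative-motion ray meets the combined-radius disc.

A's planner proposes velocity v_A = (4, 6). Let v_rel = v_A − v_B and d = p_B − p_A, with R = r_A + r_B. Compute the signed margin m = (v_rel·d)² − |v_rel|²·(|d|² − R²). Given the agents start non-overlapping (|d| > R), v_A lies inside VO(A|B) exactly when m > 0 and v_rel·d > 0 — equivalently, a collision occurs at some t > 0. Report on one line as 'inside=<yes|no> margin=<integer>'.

d = (-9, 10),  |d|² = 181;  R = 4+7 = 11,  c = 181−11² = 60
v_rel = (-3, 13),  |v_rel|² = 178;  v_rel·d = (-3)·(-9) + (13)·(10) = 157
178·t² − 314·t + 60 = 0  ⇒  m = 157² − 178·60 = 13969
m = 13969 > 0,  v_rel·d = 157 > 0  ⇒  inside

inside=yes margin=13969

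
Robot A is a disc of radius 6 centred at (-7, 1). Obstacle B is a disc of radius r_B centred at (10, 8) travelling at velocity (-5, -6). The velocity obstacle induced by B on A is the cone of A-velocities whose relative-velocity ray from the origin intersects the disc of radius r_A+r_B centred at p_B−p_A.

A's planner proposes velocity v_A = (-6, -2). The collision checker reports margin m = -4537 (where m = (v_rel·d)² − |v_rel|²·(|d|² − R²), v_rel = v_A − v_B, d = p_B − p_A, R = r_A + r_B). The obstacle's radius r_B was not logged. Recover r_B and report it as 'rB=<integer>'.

m = -4537
d = (17, 7);  v_rel = (-1, 4),  |v_rel|² = 17
v_rel×d = (-1)·(7) − (4)·(17) = -75
since m = R²·17 − (-75)²:  R² = (5625 + -4537) / 17 = 64
R = √64 = 8  ⇒  r_B = 8 − 6 = 2

rB=2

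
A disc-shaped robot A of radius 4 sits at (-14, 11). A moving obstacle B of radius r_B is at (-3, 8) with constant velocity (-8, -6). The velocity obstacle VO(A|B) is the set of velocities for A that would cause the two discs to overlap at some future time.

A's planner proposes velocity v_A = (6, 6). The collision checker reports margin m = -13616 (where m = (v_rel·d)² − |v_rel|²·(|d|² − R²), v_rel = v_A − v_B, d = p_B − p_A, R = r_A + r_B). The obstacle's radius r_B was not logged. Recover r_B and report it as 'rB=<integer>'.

m = -13616
d = (11, -3);  v_rel = (14, 12),  |v_rel|² = 340
v_rel×d = (14)·(-3) − (12)·(11) = -174
since m = R²·340 − (-174)²:  R² = (30276 + -13616) / 340 = 49
R = √49 = 7  ⇒  r_B = 7 − 4 = 3

rB=3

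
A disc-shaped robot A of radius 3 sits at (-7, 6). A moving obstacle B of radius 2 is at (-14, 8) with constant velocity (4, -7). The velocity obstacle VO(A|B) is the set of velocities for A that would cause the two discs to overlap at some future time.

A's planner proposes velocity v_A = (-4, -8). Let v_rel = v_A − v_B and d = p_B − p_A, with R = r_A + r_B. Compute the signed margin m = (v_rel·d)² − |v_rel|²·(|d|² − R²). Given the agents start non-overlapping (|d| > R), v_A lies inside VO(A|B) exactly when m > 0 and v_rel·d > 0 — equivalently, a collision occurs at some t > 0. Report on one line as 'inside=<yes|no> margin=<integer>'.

d = (-7, 2),  |d|² = 53;  R = 3+2 = 5,  c = 53−5² = 28
v_rel = (-8, -1),  |v_rel|² = 65;  v_rel·d = (-8)·(-7) + (-1)·(2) = 54
65·t² − 108·t + 28 = 0  ⇒  m = 54² − 65·28 = 1096
m = 1096 > 0,  v_rel·d = 54 > 0  ⇒  inside

inside=yes margin=1096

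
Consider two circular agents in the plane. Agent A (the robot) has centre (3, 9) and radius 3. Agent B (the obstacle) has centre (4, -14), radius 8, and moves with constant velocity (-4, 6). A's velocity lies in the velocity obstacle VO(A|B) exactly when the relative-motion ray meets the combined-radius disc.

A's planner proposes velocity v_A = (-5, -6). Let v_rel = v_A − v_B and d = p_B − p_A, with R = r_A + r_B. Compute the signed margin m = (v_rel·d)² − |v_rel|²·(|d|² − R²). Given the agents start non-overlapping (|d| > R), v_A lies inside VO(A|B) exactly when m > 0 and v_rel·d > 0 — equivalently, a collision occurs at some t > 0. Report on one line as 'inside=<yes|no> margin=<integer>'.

d = (1, -23),  |d|² = 530;  R = 3+8 = 11,  c = 530−11² = 409
v_rel = (-1, -12),  |v_rel|² = 145;  v_rel·d = (-1)·(1) + (-12)·(-23) = 275
145·t² − 550·t + 409 = 0  ⇒  m = 275² − 145·409 = 16320
m = 16320 > 0,  v_rel·d = 275 > 0  ⇒  inside

inside=yes margin=16320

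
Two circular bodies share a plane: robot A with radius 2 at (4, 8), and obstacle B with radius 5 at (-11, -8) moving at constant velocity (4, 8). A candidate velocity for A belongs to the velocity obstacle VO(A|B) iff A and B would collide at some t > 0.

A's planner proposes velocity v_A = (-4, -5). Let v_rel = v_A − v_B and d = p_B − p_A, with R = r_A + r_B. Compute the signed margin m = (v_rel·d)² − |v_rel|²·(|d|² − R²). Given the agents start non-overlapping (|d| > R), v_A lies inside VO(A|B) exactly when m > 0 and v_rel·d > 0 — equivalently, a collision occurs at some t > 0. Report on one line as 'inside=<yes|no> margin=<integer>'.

d = (-15, -16),  |d|² = 481;  R = 2+5 = 7,  c = 481−7² = 432
v_rel = (-8, -13),  |v_rel|² = 233;  v_rel·d = (-8)·(-15) + (-13)·(-16) = 328
233·t² − 656·t + 432 = 0  ⇒  m = 328² − 233·432 = 6928
m = 6928 > 0,  v_rel·d = 328 > 0  ⇒  inside

inside=yes margin=6928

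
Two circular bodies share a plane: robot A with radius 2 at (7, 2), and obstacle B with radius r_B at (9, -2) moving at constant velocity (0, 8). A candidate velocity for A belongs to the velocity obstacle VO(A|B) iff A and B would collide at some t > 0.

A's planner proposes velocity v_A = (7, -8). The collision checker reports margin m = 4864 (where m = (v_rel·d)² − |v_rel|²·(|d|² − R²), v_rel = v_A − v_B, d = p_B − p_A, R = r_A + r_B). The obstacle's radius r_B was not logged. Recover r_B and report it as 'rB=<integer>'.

m = 4864
d = (2, -4);  v_rel = (7, -16),  |v_rel|² = 305
v_rel×d = (7)·(-4) − (-16)·(2) = 4
since m = R²·305 − 4²:  R² = (16 + 4864) / 305 = 16
R = √16 = 4  ⇒  r_B = 4 − 2 = 2

rB=2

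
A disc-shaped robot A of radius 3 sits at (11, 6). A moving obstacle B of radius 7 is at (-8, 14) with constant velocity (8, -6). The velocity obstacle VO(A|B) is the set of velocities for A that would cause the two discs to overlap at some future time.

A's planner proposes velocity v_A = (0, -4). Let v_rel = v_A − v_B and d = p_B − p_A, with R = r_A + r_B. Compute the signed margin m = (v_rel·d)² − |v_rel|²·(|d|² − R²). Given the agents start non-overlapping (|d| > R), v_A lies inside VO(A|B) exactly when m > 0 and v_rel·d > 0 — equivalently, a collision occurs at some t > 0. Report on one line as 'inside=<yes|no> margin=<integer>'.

d = (-19, 8),  |d|² = 425;  R = 3+7 = 10,  c = 425−10² = 325
v_rel = (-8, 2),  |v_rel|² = 68;  v_rel·d = (-8)·(-19) + (2)·(8) = 168
68·t² − 336·t + 325 = 0  ⇒  m = 168² − 68·325 = 6124
m = 6124 > 0,  v_rel·d = 168 > 0  ⇒  inside

inside=yes margin=6124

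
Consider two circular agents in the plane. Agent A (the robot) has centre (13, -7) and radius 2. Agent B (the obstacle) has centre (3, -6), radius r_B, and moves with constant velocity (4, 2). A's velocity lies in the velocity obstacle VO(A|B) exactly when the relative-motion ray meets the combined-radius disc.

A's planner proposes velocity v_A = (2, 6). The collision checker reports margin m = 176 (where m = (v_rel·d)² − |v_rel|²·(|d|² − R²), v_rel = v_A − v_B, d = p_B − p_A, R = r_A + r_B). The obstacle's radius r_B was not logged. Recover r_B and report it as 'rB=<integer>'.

m = 176
d = (-10, 1);  v_rel = (-2, 4),  |v_rel|² = 20
v_rel×d = (-2)·(1) − (4)·(-10) = 38
since m = R²·20 − 38²:  R² = (1444 + 176) / 20 = 81
R = √81 = 9  ⇒  r_B = 9 − 2 = 7

rB=7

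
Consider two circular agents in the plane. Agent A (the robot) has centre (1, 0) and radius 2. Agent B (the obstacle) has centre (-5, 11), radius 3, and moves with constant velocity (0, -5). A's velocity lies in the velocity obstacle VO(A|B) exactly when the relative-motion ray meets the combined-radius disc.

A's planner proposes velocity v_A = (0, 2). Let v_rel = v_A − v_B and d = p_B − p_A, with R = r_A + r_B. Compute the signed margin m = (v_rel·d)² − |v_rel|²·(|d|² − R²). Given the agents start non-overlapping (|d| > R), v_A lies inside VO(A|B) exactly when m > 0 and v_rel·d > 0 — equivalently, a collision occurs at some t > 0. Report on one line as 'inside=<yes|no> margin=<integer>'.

d = (-6, 11),  |d|² = 157;  R = 2+3 = 5,  c = 157−5² = 132
v_rel = (0, 7),  |v_rel|² = 49;  v_rel·d = (0)·(-6) + (7)·(11) = 77
49·t² − 154·t + 132 = 0  ⇒  m = 77² − 49·132 = -539
m = -539 < 0,  v_rel·d = 77 > 0  ⇒  outside

inside=no margin=-539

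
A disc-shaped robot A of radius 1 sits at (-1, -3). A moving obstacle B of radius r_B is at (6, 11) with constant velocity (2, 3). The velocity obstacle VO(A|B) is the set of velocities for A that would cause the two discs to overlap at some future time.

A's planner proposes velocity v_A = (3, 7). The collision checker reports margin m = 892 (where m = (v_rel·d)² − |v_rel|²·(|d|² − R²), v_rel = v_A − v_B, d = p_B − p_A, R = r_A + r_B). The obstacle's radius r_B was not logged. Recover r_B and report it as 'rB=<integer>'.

m = 892
d = (7, 14);  v_rel = (1, 4),  |v_rel|² = 17
v_rel×d = (1)·(14) − (4)·(7) = -14
since m = R²·17 − (-14)²:  R² = (196 + 892) / 17 = 64
R = √64 = 8  ⇒  r_B = 8 − 1 = 7

rB=7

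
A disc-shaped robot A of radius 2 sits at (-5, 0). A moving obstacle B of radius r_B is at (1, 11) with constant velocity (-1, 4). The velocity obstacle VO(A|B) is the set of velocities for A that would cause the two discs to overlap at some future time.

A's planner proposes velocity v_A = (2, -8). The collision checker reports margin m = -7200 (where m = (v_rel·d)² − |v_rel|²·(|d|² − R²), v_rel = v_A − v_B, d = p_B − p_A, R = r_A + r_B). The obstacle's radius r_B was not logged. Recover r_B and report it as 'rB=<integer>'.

m = -7200
d = (6, 11);  v_rel = (3, -12),  |v_rel|² = 153
v_rel×d = (3)·(11) − (-12)·(6) = 105
since m = R²·153 − 105²:  R² = (11025 + -7200) / 153 = 25
R = √25 = 5  ⇒  r_B = 5 − 2 = 3

rB=3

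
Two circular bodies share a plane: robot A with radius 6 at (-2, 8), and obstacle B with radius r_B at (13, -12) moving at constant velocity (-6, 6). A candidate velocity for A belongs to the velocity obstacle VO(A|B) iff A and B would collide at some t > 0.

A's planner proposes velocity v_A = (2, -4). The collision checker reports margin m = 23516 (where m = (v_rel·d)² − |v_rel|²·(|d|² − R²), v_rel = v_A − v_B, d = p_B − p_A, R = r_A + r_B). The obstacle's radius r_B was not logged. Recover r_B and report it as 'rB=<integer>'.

m = 23516
d = (15, -20);  v_rel = (8, -10),  |v_rel|² = 164
v_rel×d = (8)·(-20) − (-10)·(15) = -10
since m = R²·164 − (-10)²:  R² = (100 + 23516) / 164 = 144
R = √144 = 12  ⇒  r_B = 12 − 6 = 6

rB=6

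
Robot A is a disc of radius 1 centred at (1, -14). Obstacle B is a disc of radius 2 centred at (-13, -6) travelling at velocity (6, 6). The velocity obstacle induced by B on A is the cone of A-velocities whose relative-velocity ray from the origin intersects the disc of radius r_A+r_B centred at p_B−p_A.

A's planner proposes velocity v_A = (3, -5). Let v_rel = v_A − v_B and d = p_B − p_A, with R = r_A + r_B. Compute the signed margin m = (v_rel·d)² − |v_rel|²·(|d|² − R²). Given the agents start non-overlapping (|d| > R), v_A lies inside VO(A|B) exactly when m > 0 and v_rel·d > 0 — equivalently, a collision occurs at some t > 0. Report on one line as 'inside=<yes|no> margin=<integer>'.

d = (-14, 8),  |d|² = 260;  R = 1+2 = 3,  c = 260−3² = 251
v_rel = (-3, -11),  |v_rel|² = 130;  v_rel·d = (-3)·(-14) + (-11)·(8) = -46
130·t² + 92·t + 251 = 0  ⇒  m = (-46)² − 130·251 = -30514
m = -30514 < 0,  v_rel·d = -46 < 0  ⇒  outside

inside=no margin=-30514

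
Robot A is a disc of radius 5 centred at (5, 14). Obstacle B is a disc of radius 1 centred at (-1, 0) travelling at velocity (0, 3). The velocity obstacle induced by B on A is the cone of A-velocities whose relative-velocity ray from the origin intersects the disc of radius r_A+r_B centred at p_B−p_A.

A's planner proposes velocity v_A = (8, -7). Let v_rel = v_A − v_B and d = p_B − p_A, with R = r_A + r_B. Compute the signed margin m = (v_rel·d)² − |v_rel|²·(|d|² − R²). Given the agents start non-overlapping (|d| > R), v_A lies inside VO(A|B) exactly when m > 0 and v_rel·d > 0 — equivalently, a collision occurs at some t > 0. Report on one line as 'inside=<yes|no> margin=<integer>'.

d = (-6, -14),  |d|² = 232;  R = 5+1 = 6,  c = 232−6² = 196
v_rel = (8, -10),  |v_rel|² = 164;  v_rel·d = (8)·(-6) + (-10)·(-14) = 92
164·t² − 184·t + 196 = 0  ⇒  m = 92² − 164·196 = -23680
m = -23680 < 0,  v_rel·d = 92 > 0  ⇒  outside

inside=no margin=-23680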